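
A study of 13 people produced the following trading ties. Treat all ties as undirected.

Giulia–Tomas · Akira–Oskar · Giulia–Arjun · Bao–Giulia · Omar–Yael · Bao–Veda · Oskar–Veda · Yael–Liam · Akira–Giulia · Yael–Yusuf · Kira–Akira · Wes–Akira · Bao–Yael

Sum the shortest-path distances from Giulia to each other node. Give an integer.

23

Distances from Giulia: Akira:1, Arjun:1, Bao:1, Kira:2, Liam:3, Omar:3, Oskar:2, Tomas:1, Veda:2, Wes:2, Yael:2, Yusuf:3.
Sum = 1 + 1 + 1 + 2 + 3 + 3 + 2 + 1 + 2 + 2 + 2 + 3 = 23.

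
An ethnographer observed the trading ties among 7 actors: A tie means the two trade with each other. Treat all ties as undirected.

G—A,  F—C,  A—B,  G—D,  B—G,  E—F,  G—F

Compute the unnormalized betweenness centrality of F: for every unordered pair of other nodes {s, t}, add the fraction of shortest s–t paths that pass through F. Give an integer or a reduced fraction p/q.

9

Pairs whose geodesics pass through F — D–E: 1; D–C: 1; B–E: 1; B–C: 1; E–C: 1; E–G: 1; E–A: 1; C–G: 1; C–A: 1.
All other pairs contribute 0.
Summing the contributions gives betweenness(F) = 9.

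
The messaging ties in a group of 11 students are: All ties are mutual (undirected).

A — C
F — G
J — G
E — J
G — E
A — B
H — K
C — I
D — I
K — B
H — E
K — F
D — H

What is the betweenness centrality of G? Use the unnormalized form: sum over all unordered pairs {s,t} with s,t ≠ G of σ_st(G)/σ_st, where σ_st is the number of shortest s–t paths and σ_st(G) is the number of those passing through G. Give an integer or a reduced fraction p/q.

Pairs whose geodesics pass through G — J–F: 1; J–K: 1/2; J–B: 1/2; J–A: 1/2; F–E: 1.
All other pairs contribute 0.
Summing the contributions gives betweenness(G) = 7/2.

7/2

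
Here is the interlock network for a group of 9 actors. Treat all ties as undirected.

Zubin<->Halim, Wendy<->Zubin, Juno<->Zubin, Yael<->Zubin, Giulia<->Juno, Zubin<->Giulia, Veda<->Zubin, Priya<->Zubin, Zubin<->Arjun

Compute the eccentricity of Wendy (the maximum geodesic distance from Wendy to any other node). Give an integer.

2

Distances from Wendy: Arjun:2, Giulia:2, Halim:2, Juno:2, Priya:2, Veda:2, Yael:2, Zubin:1.
The largest is 2 (to Halim, Juno, Arjun, Yael, Giulia, Veda, and Priya), so the eccentricity of Wendy is 2.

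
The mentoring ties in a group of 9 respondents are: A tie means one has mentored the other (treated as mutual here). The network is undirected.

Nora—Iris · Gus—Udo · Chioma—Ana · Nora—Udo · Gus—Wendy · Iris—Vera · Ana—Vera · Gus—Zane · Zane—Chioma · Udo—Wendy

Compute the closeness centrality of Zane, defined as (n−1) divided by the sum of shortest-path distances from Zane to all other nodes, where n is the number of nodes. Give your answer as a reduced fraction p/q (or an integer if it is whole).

4/9

Distances from Zane: Ana:2, Chioma:1, Gus:1, Iris:4, Nora:3, Udo:2, Vera:3, Wendy:2. Sum = 18.
n = 9, so closeness = 8/18 = 4/9.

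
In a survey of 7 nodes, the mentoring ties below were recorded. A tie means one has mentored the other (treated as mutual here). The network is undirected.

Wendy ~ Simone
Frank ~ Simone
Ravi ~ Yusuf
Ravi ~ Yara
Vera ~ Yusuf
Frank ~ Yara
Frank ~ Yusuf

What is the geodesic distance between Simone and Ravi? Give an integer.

One shortest route is Simone – Frank – Yara – Ravi, which uses 3 edges, and at distance 2 from Simone we only reach {Yara, Yusuf}, which does not include Ravi. So d(Simone,Ravi) = 3.

3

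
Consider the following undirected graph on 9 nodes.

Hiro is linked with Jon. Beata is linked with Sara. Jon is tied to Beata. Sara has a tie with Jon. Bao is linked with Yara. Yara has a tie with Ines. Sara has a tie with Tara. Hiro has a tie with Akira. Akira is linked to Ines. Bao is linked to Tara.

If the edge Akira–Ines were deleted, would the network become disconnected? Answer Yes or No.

No

Even without that edge, Akira still reaches Ines via Akira – Hiro – Jon – Sara – Tara – Bao – Yara – Ines, so the network stays connected. Not a bridge.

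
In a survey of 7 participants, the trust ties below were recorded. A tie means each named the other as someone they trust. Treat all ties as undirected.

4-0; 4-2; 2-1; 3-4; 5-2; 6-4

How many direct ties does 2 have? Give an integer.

2 is directly tied to 1, 4, and 5. That is 3 neighbors, so the degree of 2 is 3.

3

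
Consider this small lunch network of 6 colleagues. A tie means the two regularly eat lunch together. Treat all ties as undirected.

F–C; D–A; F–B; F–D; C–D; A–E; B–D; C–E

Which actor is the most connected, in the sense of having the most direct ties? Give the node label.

D

Degrees — A:2, B:2, C:3, D:4, E:2, F:3.
The maximum is 4, attained only by D.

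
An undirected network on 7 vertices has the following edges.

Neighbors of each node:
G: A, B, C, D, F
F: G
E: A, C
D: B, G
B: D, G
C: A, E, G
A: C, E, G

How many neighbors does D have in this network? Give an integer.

2

D is directly tied to B and G. That is 2 neighbors, so the degree of D is 2.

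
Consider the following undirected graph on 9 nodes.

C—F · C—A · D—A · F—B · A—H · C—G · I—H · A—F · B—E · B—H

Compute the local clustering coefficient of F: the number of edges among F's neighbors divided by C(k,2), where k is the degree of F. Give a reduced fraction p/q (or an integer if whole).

F's neighbors: A, B, and C (k = 3).
Possible neighbor pairs: C(3,2) = 3. Edges among them: A–C → e = 1.
Clustering(F) = 1/3.

1/3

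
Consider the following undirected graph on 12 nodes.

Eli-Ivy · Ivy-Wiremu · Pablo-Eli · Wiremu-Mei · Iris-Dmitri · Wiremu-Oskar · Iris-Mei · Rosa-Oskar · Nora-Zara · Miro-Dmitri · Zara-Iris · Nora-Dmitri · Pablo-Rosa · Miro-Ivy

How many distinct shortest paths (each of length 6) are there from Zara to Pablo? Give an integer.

The shortest distance is 6. The length-6 paths are: Zara–Nora–Dmitri–Miro–Ivy–Eli–Pablo; Zara–Iris–Dmitri–Miro–Ivy–Eli–Pablo; Zara–Iris–Mei–Wiremu–Ivy–Eli–Pablo; Zara–Iris–Mei–Wiremu–Oskar–Rosa–Pablo.
That gives 4 distinct shortest paths.

4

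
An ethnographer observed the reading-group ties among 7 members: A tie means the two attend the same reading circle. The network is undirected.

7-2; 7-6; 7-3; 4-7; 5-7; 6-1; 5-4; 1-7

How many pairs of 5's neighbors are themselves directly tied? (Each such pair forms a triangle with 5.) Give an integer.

5's neighbors: 4 and 7.
Neighbor pairs that are themselves tied: 5–4–7. Each forms one triangle with 5, for 1 in total.

1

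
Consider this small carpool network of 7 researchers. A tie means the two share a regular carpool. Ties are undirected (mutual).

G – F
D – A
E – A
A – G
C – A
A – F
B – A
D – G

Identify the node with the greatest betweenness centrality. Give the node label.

Unnormalized betweenness of each node: A:25/2, B:0, C:0, D:0, E:0, F:0, G:1/2.
A has the largest value, 25/2, making it the main broker — the node through which the most shortest paths run.

A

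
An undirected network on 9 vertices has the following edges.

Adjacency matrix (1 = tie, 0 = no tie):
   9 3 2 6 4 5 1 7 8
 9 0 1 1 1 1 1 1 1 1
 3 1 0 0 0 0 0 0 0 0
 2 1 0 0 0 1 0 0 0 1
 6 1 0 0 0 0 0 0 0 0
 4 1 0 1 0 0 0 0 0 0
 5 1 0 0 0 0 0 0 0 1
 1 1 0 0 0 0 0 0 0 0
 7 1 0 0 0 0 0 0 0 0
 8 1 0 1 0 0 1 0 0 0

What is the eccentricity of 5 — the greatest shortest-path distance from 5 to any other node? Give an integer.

Distances from 5: 1:2, 2:2, 3:2, 4:2, 6:2, 7:2, 8:1, 9:1.
The largest is 2 (to 3, 2, 6, 4, 1, and 7), so the eccentricity of 5 is 2.

2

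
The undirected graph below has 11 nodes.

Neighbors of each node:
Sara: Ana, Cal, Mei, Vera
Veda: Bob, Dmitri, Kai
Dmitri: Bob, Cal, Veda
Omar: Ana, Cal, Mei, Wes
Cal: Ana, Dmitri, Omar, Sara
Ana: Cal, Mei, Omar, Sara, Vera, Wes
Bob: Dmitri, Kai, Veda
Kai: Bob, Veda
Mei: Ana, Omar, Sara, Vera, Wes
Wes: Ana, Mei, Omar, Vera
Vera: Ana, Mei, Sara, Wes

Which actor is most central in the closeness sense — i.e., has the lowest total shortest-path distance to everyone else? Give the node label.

Farness (sum of distances to all others) for each node — Ana:18, Bob:26, Cal:17, Dmitri:20, Kai:34, Mei:23, Omar:20, Sara:20, Veda:26, Vera:24, Wes:24.
The smallest farness is 17, for Cal, so Cal has the highest closeness.

Cal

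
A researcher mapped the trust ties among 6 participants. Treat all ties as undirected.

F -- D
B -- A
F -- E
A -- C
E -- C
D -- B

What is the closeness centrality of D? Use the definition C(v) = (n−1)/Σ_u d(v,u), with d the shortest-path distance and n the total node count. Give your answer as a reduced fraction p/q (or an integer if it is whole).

5/9

Distances from D: A:2, B:1, C:3, E:2, F:1. Sum = 9.
n = 6, so closeness = 5/9.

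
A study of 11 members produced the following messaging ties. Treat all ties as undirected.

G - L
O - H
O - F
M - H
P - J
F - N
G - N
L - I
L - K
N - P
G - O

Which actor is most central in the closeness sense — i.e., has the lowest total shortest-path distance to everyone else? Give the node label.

Farness (sum of distances to all others) for each node — F:25, G:19, H:29, I:33, J:38, K:33, L:24, M:38, N:22, O:22, P:29.
The smallest farness is 19, for G, so G has the highest closeness.

G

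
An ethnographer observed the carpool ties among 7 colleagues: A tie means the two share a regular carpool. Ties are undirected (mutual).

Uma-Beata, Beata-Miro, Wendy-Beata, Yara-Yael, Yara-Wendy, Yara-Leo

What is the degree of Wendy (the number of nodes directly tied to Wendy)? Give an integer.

2

Wendy is directly tied to Beata and Yara. That is 2 neighbors, so the degree of Wendy is 2.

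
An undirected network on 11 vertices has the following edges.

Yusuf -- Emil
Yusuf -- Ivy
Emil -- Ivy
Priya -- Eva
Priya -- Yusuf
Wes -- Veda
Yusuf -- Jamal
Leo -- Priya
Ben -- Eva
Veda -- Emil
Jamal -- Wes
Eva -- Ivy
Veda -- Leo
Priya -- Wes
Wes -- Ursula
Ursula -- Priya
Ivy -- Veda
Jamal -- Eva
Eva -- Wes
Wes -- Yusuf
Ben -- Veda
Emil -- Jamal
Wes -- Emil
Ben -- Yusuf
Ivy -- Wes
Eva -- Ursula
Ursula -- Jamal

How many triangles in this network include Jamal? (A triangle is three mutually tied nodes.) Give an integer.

6

Jamal's neighbors: Emil, Eva, Ursula, Wes, and Yusuf.
Neighbor pairs that are themselves tied: Jamal–Emil–Wes; Jamal–Emil–Yusuf; Jamal–Eva–Ursula; Jamal–Eva–Wes; Jamal–Ursula–Wes; Jamal–Wes–Yusuf. Each forms one triangle with Jamal, for 6 in total.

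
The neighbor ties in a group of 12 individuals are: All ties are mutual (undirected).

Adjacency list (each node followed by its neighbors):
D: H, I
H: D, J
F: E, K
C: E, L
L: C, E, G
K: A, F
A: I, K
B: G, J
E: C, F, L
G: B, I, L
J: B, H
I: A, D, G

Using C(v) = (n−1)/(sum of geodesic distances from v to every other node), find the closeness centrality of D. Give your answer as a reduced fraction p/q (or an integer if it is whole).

11/29

Distances from D: A:2, B:3, C:4, E:4, F:4, G:2, H:1, I:1, J:2, K:3, L:3. Sum = 29.
n = 12, so closeness = 11/29.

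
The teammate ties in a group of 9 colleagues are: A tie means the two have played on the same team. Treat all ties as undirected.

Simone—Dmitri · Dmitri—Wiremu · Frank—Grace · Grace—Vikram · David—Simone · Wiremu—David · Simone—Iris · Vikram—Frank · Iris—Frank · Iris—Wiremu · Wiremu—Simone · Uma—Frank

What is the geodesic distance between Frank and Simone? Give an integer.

2

One shortest route is Frank – Iris – Simone, which uses 2 edges, and Frank and Simone are not directly tied, so nothing shorter exists. So d(Frank,Simone) = 2.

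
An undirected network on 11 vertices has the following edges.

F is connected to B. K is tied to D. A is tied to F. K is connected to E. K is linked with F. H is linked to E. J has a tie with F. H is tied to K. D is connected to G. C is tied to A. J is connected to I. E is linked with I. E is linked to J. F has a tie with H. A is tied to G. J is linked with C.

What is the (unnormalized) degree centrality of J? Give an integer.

4

J is directly tied to C, E, F, and I. That is 4 neighbors, so the degree of J is 4.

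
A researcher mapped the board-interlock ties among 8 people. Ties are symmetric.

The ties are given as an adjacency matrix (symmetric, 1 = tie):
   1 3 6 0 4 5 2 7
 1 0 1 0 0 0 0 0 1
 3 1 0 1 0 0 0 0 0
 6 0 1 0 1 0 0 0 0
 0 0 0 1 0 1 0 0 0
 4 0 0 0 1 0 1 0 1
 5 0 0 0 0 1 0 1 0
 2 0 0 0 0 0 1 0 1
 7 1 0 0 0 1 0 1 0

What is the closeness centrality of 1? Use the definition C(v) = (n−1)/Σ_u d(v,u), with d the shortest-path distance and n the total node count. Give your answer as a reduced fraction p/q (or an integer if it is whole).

Distances from 1: 0:3, 2:2, 3:1, 4:2, 5:3, 6:2, 7:1. Sum = 14.
n = 8, so closeness = 7/14 = 1/2.

1/2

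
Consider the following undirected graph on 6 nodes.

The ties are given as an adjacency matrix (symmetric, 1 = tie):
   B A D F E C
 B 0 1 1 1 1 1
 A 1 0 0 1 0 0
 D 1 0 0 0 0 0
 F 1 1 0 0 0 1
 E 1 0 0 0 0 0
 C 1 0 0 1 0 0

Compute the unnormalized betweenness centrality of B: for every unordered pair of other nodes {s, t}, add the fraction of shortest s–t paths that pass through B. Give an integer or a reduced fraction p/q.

Pairs whose geodesics pass through B — A–D: 1; A–E: 1; A–C: 1/2; D–F: 1; D–E: 1; D–C: 1; F–E: 1; E–C: 1.
All other pairs contribute 0.
Summing the contributions gives betweenness(B) = 15/2.

15/2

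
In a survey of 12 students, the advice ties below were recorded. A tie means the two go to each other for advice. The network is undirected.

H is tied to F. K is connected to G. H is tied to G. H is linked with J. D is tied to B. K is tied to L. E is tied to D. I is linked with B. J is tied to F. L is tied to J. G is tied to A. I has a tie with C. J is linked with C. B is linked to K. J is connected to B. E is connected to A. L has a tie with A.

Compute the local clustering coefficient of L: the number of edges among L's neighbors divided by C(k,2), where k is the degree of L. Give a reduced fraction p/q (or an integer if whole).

0

L's neighbors: A, J, and K (k = 3).
Possible neighbor pairs: C(3,2) = 3. Edges among them: none → e = 0.
Clustering(L) = 0/3 = 0.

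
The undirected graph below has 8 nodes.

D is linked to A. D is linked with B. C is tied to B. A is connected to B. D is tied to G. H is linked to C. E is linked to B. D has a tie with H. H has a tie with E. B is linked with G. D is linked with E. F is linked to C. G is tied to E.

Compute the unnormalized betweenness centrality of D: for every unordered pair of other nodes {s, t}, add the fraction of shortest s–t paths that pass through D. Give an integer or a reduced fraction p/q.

Pairs whose geodesics pass through D — B–H: 1/3; A–E: 1/2; A–H: 1; A–G: 1/2; H–G: 1/2.
All other pairs contribute 0.
Summing the contributions gives betweenness(D) = 17/6.

17/6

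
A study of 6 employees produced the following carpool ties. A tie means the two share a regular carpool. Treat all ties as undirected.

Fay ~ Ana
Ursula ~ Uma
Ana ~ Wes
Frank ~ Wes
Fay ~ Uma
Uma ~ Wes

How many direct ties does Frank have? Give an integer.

1

Frank is directly tied to Wes. That is 1 neighbor, so the degree of Frank is 1.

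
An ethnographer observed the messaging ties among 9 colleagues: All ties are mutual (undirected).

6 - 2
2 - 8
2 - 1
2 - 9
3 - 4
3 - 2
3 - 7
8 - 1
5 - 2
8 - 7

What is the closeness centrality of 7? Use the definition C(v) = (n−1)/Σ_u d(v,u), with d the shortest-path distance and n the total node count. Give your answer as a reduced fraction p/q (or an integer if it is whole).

Distances from 7: 1:2, 2:2, 3:1, 4:2, 5:3, 6:3, 8:1, 9:3. Sum = 17.
n = 9, so closeness = 8/17.

8/17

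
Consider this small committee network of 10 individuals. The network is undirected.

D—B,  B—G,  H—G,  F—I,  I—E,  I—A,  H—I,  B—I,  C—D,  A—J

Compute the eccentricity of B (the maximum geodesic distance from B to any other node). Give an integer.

3

Distances from B: A:2, C:2, D:1, E:2, F:2, G:1, H:2, I:1, J:3.
The largest is 3 (to J), so the eccentricity of B is 3.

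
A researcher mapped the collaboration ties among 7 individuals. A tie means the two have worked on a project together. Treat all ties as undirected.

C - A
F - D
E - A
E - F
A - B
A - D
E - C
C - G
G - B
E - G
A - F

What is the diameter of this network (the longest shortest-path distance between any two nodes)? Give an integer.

Eccentricity of each node (its greatest distance to any other): A:2, B:2, C:2, D:3, E:2, F:2, G:3.
The maximum eccentricity is 3, realized for instance by the pair D–G via D – A – B – G. So the diameter is 3.

3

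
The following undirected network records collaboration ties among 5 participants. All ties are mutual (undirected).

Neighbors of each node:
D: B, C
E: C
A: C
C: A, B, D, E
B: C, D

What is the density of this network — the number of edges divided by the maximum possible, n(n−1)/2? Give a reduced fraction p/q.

There are 5 edges and 5 nodes, so the maximum possible is C(5,2) = 10.
Density = 5/10 = 1/2.

1/2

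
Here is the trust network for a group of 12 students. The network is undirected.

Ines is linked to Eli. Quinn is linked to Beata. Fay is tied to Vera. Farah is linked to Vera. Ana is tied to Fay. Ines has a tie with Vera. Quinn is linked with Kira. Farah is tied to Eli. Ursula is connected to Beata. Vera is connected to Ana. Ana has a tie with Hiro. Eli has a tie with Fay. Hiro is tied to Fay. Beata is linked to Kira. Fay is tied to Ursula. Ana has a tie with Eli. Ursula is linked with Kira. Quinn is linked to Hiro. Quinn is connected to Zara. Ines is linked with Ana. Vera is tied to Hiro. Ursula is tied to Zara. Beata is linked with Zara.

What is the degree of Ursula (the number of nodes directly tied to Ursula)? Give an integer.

4

Ursula is directly tied to Beata, Fay, Kira, and Zara. That is 4 neighbors, so the degree of Ursula is 4.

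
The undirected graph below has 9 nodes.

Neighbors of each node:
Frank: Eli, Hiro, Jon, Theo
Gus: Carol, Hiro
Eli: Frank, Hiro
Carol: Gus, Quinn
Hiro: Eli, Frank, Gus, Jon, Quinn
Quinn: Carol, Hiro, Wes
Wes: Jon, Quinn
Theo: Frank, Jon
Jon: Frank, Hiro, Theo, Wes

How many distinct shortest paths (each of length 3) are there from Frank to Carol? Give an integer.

The shortest distance is 3. The length-3 paths are: Frank–Hiro–Quinn–Carol; Frank–Hiro–Gus–Carol.
That gives 2 distinct shortest paths.

2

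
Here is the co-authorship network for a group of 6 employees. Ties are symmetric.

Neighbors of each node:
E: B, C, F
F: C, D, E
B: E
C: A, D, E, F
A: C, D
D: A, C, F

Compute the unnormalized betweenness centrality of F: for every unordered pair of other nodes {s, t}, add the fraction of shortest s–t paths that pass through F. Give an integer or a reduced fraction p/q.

Pairs whose geodesics pass through F — E–D: 1/2; B–D: 1/2.
All other pairs contribute 0.
Summing the contributions gives betweenness(F) = 1.

1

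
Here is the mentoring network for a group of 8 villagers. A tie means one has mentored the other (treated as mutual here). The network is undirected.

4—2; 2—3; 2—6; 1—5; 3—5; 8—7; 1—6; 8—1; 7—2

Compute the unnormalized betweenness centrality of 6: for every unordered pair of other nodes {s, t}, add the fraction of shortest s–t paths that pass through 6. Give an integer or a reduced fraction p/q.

Pairs whose geodesics pass through 6 — 1–2: 1; 1–4: 1.
All other pairs contribute 0.
Summing the contributions gives betweenness(6) = 2.

2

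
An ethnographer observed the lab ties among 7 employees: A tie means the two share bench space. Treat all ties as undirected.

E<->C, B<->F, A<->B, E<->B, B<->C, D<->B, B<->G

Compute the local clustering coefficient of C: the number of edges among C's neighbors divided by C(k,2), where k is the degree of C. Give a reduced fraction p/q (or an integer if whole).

C's neighbors: B and E (k = 2).
Possible neighbor pairs: C(2,2) = 1. Edges among them: B–E → e = 1.
Clustering(C) = 1/1.

1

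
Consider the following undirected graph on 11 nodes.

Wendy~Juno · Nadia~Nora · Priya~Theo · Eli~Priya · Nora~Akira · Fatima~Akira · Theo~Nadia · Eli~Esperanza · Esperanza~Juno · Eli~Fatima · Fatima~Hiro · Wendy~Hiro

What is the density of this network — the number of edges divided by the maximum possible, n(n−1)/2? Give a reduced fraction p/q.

There are 12 edges and 11 nodes, so the maximum possible is C(11,2) = 55.
Density = 12/55.

12/55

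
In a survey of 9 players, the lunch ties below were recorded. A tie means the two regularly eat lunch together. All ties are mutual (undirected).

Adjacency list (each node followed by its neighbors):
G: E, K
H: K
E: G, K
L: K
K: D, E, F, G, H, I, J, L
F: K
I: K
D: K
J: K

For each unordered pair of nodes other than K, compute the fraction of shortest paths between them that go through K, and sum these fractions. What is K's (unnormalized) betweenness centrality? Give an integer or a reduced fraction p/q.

27

Pairs whose geodesics pass through K — L–F: 1; L–I: 1; L–G: 1; L–E: 1; L–J: 1; L–H: 1; L–D: 1; F–I: 1; F–G: 1; F–E: 1; F–J: 1; F–H: 1; F–D: 1; I–G: 1 … (+13 more pairs).
All other pairs contribute 0.
Summing the contributions gives betweenness(K) = 27.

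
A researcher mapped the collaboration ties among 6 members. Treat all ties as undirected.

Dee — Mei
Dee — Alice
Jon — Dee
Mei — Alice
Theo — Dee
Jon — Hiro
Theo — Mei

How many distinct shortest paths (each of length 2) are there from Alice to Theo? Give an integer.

The shortest distance is 2. The length-2 paths are: Alice–Dee–Theo; Alice–Mei–Theo.
That gives 2 distinct shortest paths.

2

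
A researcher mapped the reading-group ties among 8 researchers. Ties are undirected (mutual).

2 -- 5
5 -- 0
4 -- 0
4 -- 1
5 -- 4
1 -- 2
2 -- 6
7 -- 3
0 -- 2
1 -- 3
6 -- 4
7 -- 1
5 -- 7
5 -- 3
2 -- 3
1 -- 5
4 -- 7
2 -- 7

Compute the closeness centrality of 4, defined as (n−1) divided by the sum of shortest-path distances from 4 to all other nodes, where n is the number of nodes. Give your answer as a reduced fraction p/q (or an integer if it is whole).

Distances from 4: 0:1, 1:1, 2:2, 3:2, 5:1, 6:1, 7:1. Sum = 9.
n = 8, so closeness = 7/9.

7/9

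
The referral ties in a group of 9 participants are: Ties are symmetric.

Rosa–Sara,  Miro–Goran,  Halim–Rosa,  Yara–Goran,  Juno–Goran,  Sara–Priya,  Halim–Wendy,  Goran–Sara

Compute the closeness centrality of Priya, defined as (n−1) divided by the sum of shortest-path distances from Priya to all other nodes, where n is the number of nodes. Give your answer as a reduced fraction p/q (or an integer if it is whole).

8/21

Distances from Priya: Goran:2, Halim:3, Juno:3, Miro:3, Rosa:2, Sara:1, Wendy:4, Yara:3. Sum = 21.
n = 9, so closeness = 8/21.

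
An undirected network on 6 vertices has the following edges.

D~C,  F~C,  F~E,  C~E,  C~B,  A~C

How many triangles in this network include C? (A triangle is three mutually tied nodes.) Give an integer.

1

C's neighbors: A, B, D, E, and F.
Neighbor pairs that are themselves tied: C–E–F. Each forms one triangle with C, for 1 in total.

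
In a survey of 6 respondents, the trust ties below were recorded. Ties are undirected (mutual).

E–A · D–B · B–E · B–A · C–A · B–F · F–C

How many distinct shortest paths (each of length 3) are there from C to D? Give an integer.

The shortest distance is 3. The length-3 paths are: C–A–B–D; C–F–B–D.
That gives 2 distinct shortest paths.

2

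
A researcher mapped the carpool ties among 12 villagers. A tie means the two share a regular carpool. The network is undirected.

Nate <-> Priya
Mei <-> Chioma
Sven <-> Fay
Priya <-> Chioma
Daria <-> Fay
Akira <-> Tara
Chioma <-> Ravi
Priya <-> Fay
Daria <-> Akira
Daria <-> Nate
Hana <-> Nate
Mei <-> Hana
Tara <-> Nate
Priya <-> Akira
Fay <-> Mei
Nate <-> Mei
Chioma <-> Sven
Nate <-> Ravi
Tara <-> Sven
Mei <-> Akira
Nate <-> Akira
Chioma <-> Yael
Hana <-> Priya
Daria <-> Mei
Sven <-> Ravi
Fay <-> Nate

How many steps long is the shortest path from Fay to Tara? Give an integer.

2

One shortest route is Fay – Nate – Tara, which uses 2 edges, and Fay and Tara are not directly tied, so nothing shorter exists. So d(Fay,Tara) = 2.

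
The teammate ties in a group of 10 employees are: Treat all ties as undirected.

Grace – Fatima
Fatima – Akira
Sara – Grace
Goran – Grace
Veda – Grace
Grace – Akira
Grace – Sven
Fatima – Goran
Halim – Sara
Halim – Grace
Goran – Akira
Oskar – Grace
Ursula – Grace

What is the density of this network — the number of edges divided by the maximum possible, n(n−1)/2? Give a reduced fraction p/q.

There are 13 edges and 10 nodes, so the maximum possible is C(10,2) = 45.
Density = 13/45.

13/45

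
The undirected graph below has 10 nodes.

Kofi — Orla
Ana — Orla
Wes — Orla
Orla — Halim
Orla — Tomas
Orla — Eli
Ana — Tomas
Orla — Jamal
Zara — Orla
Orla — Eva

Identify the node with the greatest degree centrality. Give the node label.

Degrees — Ana:2, Eli:1, Eva:1, Halim:1, Jamal:1, Kofi:1, Orla:9, Tomas:2, Wes:1, Zara:1.
The maximum is 9, attained only by Orla.

Orla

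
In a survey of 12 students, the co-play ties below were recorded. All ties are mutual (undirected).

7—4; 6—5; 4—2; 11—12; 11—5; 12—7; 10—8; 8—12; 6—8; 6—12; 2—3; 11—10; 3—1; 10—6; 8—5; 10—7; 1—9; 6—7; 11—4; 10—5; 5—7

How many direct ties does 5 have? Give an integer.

5 is directly tied to 6, 7, 8, 10, and 11. That is 5 neighbors, so the degree of 5 is 5.

5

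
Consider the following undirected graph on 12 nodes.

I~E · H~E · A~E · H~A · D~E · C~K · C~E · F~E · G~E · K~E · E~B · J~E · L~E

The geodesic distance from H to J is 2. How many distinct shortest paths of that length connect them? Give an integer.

1

The shortest distance is 2, and the only length-2 path is H–E–J. So there is exactly 1 shortest path.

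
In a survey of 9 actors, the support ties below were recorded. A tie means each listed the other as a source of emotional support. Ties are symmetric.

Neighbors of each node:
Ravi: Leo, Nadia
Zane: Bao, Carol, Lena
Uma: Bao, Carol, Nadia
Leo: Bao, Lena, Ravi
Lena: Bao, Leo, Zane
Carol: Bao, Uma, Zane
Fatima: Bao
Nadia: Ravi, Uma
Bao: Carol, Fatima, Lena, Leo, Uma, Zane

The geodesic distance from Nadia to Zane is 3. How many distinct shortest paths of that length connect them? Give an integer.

The shortest distance is 3. The length-3 paths are: Nadia–Uma–Bao–Zane; Nadia–Uma–Carol–Zane.
That gives 2 distinct shortest paths.

2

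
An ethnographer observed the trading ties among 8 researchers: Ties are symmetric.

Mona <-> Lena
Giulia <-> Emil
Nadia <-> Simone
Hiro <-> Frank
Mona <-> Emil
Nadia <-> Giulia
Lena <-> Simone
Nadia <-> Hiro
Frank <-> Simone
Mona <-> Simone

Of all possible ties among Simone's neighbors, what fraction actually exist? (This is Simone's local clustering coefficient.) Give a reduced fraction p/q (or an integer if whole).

Simone's neighbors: Frank, Lena, Mona, and Nadia (k = 4).
Possible neighbor pairs: C(4,2) = 6. Edges among them: Lena–Mona → e = 1.
Clustering(Simone) = 1/6.

1/6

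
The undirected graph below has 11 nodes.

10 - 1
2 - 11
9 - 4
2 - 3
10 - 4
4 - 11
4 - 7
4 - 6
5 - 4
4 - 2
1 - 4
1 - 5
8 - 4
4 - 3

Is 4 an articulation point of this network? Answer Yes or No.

Yes

Removing 4 leaves {2, 3, and 11} with no path to {6}, so the network splits into 6 components. 4 is a cut vertex.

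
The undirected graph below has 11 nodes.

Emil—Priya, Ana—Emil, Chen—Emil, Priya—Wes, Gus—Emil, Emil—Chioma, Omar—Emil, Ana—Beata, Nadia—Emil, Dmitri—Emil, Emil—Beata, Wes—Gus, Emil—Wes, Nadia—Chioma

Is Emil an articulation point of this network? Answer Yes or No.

Yes

Removing Emil leaves {Gus, Priya, and Wes} with no path to {Chioma and Nadia}, so the network splits into 6 components. Emil is a cut vertex.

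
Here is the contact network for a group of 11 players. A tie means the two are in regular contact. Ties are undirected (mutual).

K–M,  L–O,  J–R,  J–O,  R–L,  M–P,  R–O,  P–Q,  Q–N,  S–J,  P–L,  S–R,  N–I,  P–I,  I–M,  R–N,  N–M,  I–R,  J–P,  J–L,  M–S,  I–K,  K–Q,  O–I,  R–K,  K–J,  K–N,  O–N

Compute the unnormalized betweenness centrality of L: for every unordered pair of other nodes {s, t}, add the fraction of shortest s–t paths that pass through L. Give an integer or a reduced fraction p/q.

Pairs whose geodesics pass through L — P–O: 1/3; P–R: 1/3.
All other pairs contribute 0.
Summing the contributions gives betweenness(L) = 2/3.

2/3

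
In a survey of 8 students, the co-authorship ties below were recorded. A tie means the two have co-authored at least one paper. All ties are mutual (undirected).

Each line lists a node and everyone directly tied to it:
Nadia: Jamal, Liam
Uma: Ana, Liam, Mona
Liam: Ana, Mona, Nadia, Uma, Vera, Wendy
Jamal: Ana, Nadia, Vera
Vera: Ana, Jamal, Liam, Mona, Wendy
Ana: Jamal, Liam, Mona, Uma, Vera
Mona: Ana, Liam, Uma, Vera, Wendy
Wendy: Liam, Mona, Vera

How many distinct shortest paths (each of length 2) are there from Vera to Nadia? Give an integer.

2

The shortest distance is 2. The length-2 paths are: Vera–Jamal–Nadia; Vera–Liam–Nadia.
That gives 2 distinct shortest paths.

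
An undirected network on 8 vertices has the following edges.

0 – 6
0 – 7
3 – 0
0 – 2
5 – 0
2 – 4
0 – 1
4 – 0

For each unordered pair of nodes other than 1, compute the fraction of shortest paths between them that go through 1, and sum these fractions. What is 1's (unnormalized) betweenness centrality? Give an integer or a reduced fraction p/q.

No shortest path between any pair of other nodes passes through 1.
Summing the contributions gives betweenness(1) = 0.

0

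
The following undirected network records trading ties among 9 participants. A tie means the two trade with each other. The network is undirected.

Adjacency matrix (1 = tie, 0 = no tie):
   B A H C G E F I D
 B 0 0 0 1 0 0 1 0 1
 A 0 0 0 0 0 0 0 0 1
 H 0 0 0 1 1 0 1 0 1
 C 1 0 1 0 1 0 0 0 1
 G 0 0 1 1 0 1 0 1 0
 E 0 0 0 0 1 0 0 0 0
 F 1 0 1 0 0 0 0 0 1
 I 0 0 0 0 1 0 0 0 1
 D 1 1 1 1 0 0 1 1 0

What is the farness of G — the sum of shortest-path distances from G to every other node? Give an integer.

13

Distances from G: A:3, B:2, C:1, D:2, E:1, F:2, H:1, I:1.
Sum = 3 + 2 + 1 + 2 + 1 + 2 + 1 + 1 = 13.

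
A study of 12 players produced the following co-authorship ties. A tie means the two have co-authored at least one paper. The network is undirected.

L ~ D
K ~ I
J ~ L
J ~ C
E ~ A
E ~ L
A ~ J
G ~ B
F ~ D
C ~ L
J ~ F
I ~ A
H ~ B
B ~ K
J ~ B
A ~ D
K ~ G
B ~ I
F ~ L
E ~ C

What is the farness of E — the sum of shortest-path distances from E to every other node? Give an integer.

Distances from E: A:1, B:3, C:1, D:2, F:2, G:4, H:4, I:2, J:2, K:3, L:1.
Sum = 1 + 3 + 1 + 2 + 2 + 4 + 4 + 2 + 2 + 3 + 1 = 25.

25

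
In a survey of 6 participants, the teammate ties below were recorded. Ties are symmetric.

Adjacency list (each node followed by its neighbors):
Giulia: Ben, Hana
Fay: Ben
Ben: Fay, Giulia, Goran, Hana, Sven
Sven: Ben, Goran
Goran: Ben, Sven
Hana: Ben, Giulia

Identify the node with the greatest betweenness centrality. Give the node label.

Unnormalized betweenness of each node: Ben:8, Fay:0, Giulia:0, Goran:0, Hana:0, Sven:0.
Ben has the largest value, 8, making it the main broker — the node through which the most shortest paths run.

Ben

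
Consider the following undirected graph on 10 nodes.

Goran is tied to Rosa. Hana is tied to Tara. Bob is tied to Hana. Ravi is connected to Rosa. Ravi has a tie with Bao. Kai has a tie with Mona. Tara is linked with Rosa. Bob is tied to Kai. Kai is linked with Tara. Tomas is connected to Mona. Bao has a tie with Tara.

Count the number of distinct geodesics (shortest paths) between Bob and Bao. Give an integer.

The shortest distance is 3. The length-3 paths are: Bob–Hana–Tara–Bao; Bob–Kai–Tara–Bao.
That gives 2 distinct shortest paths.

2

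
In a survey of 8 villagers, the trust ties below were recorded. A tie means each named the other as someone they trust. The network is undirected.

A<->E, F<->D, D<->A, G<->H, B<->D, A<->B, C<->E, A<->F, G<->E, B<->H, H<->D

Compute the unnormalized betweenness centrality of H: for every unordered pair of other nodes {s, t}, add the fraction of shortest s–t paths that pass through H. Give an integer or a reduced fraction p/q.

5/2

Pairs whose geodesics pass through H — G–F: 1/2; G–B: 1; G–D: 1.
All other pairs contribute 0.
Summing the contributions gives betweenness(H) = 5/2.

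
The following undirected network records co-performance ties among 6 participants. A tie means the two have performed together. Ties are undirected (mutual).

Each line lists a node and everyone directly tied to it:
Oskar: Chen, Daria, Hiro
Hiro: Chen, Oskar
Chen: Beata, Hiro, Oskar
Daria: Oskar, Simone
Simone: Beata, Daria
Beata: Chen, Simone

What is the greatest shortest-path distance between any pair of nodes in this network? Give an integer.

Eccentricity of each node (its greatest distance to any other): Beata:2, Chen:2, Daria:2, Hiro:3, Oskar:2, Simone:3.
The maximum eccentricity is 3, realized for instance by the pair Simone–Hiro via Simone – Daria – Oskar – Hiro. So the diameter is 3.

3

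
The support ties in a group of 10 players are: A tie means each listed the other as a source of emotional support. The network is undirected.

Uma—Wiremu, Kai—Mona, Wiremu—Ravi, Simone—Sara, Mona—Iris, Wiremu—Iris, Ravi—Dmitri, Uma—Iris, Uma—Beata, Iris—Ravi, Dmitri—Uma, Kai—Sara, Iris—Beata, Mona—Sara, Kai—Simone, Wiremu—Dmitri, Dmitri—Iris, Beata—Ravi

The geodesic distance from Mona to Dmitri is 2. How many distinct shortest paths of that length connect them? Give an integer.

1

The shortest distance is 2, and the only length-2 path is Mona–Iris–Dmitri. So there is exactly 1 shortest path.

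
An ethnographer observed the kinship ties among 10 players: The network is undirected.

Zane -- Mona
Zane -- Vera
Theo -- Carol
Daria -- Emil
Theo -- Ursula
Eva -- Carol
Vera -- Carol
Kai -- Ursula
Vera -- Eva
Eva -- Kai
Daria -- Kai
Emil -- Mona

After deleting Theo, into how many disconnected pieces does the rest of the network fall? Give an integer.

1

Theo's neighbors (Carol and Ursula) remain reachable from one another through other ties, so the rest of the network stays in one piece.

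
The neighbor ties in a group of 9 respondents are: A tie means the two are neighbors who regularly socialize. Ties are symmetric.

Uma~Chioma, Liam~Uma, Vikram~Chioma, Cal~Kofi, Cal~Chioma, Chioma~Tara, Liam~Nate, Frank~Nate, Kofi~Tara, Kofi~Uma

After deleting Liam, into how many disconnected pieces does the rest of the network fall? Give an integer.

2

Without Liam, the remaining ties split the others into: {Cal, Chioma, Kofi, Tara, Uma, Vikram}; {Frank, Nate}.
That's 2 separate components.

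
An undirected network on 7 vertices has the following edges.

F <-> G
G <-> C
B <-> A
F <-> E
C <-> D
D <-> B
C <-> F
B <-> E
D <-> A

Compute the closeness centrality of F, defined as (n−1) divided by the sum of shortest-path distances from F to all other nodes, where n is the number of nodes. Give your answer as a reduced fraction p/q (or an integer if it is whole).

3/5

Distances from F: A:3, B:2, C:1, D:2, E:1, G:1. Sum = 10.
n = 7, so closeness = 6/10 = 3/5.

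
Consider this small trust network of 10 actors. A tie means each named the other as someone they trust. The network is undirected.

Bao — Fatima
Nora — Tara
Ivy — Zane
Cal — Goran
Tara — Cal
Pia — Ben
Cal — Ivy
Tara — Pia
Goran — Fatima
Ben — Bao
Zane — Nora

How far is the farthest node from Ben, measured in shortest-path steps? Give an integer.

Distances from Ben: Bao:1, Cal:3, Fatima:2, Goran:3, Ivy:4, Nora:3, Pia:1, Tara:2, Zane:4.
The largest is 4 (to Zane and Ivy), so the eccentricity of Ben is 4.

4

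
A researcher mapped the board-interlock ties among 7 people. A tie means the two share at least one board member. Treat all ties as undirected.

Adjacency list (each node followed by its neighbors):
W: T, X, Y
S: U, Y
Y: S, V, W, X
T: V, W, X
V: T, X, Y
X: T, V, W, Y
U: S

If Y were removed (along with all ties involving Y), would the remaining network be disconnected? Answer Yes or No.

Removing Y leaves {T, V, W, and X} with no path to {S and U}, so the network splits into 2 components. Y is a cut vertex.

Yes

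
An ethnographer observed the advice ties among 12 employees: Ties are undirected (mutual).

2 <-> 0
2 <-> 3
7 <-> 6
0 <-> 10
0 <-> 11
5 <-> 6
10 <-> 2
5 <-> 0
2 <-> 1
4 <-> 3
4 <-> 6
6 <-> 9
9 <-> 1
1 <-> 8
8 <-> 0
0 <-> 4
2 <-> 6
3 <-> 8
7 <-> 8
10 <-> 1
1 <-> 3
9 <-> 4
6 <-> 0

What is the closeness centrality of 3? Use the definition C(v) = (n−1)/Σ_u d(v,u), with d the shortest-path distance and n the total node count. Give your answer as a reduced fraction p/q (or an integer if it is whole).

11/20

Distances from 3: 0:2, 1:1, 2:1, 4:1, 5:3, 6:2, 7:2, 8:1, 9:2, 10:2, 11:3. Sum = 20.
n = 12, so closeness = 11/20.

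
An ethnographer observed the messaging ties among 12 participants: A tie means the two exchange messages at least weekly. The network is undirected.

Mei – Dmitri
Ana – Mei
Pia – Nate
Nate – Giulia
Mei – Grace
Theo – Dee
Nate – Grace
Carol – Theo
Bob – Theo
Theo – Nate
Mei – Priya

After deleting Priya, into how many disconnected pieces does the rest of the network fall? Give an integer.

1

Priya's neighbors (Mei) remain reachable from one another through other ties, so the rest of the network stays in one piece.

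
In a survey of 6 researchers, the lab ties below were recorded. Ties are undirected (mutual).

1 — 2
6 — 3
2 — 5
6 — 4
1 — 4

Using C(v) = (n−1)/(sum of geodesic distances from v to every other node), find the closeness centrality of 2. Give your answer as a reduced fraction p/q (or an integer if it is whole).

Distances from 2: 1:1, 3:4, 4:2, 5:1, 6:3. Sum = 11.
n = 6, so closeness = 5/11.

5/11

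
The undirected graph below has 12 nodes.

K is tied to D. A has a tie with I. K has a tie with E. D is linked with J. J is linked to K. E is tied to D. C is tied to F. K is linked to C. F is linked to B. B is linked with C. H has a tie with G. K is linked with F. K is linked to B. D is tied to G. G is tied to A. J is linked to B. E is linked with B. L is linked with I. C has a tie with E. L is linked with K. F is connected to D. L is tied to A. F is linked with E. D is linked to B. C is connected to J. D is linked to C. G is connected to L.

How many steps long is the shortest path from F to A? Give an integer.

One shortest route is F – K – L – A, which uses 3 edges, and at distance 2 from F we only reach {G, J, L}, which does not include A. So d(F,A) = 3.

3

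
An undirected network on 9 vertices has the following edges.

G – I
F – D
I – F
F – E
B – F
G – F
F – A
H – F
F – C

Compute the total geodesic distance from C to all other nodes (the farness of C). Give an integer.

15

Distances from C: A:2, B:2, D:2, E:2, F:1, G:2, H:2, I:2.
Sum = 2 + 2 + 2 + 2 + 1 + 2 + 2 + 2 = 15.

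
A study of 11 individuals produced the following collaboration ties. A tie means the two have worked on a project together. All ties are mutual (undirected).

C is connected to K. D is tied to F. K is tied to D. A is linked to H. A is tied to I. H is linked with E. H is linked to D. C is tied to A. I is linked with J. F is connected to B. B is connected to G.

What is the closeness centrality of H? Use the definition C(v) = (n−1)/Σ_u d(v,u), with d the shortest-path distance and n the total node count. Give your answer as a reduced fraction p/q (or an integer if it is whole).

10/21

Distances from H: A:1, B:3, C:2, D:1, E:1, F:2, G:4, I:2, J:3, K:2. Sum = 21.
n = 11, so closeness = 10/21.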